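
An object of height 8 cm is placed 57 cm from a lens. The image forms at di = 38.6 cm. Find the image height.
hi = (-di/do) × ho = -5.418 cm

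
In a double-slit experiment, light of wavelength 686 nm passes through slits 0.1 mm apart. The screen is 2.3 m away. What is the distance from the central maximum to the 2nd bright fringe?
y = mλL/d = 31.56 mm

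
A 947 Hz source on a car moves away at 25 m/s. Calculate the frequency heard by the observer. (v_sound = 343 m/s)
f_obs = f·v/(v + v_s) = 882.7 Hz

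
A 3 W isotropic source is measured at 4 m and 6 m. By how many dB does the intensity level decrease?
Δβ = 20·log₁₀(r₂/r₁) = 3.522 dB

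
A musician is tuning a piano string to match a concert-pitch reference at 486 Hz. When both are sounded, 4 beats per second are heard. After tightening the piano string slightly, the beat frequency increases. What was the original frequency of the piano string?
490 Hz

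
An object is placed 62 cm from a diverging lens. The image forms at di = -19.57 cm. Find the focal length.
1/f = 1/do + 1/di → f = -28.6 cm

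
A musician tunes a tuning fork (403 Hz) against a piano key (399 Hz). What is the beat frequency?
4 Hz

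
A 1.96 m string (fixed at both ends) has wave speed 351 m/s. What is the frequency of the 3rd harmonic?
fₙ = nv/(2L) = 268.6 Hz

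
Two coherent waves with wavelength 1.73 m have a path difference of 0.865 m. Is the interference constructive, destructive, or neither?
destructive — path difference = 0.5λ, an odd multiple of λ/2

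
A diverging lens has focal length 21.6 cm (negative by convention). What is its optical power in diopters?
P = 1/f = -4.63 D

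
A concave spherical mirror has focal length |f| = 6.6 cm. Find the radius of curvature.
R = 2|f| = 13.2 cm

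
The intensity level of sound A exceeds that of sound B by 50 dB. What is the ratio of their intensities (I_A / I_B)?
I_A/I_B = 10^(Δβ/10) = 100000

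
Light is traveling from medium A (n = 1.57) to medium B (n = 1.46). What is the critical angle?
θc = arcsin(n₂/n₁) = 68.42°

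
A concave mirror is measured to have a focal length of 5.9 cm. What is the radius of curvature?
R = 2|f| = 11.8 cm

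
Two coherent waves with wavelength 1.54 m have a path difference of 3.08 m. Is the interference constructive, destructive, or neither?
constructive — path difference = 2λ, a whole number of wavelengths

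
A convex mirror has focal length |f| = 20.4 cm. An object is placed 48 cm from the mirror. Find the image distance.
f = −20.4 cm (convex); 1/di = 1/f − 1/do → di = -14.32 cm (virtual image, behind mirror)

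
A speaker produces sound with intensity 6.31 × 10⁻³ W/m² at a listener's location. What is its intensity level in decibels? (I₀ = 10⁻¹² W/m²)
β = 10·log₁₀(I/I₀) = 98 dB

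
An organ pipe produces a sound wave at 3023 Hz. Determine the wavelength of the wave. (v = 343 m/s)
λ = v/f = 0.1135 m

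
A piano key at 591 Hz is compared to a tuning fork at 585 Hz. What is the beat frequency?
6 Hz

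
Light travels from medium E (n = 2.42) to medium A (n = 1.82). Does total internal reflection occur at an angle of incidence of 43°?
θc = arcsin(n₂/n₁) = 48.77°; 43° < θc, so no — the ray refracts.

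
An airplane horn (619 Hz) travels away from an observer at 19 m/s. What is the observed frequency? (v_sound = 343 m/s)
f_obs = f·v/(v + v_s) = 586.5 Hz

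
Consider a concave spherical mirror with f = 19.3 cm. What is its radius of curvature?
R = 2|f| = 38.6 cm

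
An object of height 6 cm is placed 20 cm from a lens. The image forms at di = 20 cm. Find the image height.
hi = (-di/do) × ho = -6 cm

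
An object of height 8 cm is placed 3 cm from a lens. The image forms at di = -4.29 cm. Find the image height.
hi = (-di/do) × ho = 11.44 cm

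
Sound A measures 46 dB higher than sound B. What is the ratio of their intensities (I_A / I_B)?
I_A/I_B = 10^(Δβ/10) = 39810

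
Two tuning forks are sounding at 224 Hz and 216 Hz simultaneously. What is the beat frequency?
8 Hz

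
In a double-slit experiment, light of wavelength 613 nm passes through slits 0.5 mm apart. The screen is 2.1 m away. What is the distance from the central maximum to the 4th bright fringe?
y = mλL/d = 10.3 mm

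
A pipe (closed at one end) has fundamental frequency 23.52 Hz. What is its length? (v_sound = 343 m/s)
L = v/(4f₁) = 3.646 m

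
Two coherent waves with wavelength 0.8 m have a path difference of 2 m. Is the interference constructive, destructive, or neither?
destructive — path difference = 2.5λ, an odd multiple of λ/2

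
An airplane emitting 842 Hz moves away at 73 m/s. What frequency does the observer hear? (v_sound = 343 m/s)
f_obs = f·v/(v + v_s) = 694.2 Hz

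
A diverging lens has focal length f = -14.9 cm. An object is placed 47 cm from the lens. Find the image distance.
1/di = 1/f − 1/do → di = -11.31 cm (virtual image)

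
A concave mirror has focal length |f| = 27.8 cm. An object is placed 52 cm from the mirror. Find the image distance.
f = +27.8 cm (concave); 1/di = 1/f − 1/do → di = 59.74 cm (real image, in front of mirror)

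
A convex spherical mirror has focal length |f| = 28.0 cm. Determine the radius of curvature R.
R = 2|f| = 56 cm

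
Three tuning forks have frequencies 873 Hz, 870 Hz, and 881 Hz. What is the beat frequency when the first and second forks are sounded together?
3 Hz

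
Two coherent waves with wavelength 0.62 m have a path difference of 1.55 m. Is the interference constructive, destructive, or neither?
destructive — path difference = 2.5λ, an odd multiple of λ/2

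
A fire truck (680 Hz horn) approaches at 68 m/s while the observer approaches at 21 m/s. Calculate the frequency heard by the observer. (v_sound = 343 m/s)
f_obs = f·(v + v_o)/(v − v_s) = 900.1 Hz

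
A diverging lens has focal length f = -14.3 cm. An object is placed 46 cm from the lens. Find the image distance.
1/di = 1/f − 1/do → di = -10.91 cm (virtual image)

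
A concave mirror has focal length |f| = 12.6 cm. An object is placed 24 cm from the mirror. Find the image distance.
f = +12.6 cm (concave); 1/di = 1/f − 1/do → di = 26.53 cm (real image, in front of mirror)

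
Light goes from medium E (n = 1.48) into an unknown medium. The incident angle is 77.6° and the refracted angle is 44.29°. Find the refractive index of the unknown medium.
n₂ = n₁·sin θ₁ / sin θ₂ = 2.07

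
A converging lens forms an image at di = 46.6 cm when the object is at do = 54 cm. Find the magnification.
M = −di/do = -0.863 (inverted image)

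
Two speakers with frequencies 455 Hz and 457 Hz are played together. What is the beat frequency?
2 Hz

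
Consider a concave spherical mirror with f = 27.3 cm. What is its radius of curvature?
R = 2|f| = 54.6 cm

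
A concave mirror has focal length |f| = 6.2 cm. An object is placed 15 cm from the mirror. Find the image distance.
f = +6.2 cm (concave); 1/di = 1/f − 1/do → di = 10.57 cm (real image, in front of mirror)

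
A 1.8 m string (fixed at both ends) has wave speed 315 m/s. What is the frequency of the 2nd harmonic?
fₙ = nv/(2L) = 175 Hz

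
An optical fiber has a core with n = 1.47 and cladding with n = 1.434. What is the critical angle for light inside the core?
θc = arcsin(n_cladding/n_core) = 77.29°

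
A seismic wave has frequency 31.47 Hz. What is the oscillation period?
T = 1/f = 0.03178 s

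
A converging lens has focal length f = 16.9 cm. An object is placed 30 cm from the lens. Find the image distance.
1/di = 1/f − 1/do → di = 38.7 cm (real image)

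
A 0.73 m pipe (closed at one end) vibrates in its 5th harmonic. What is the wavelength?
λₙ = 4L/n = 0.584 m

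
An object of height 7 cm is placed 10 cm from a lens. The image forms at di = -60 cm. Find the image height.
hi = (-di/do) × ho = 42 cm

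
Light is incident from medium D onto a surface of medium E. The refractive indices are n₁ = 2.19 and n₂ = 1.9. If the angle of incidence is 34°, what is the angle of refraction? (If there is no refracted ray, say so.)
sin θ₂ = (n₁/n₂)·sin θ₁ = 0.6445 → θ₂ = 40.13°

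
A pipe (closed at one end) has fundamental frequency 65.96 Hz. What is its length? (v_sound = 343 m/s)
L = v/(4f₁) = 1.3 m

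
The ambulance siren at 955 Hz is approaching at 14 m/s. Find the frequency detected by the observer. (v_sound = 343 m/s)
f_obs = f·v/(v − v_s) = 995.6 Hz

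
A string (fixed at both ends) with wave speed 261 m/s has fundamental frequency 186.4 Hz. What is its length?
L = v/(2f₁) = 0.7001 m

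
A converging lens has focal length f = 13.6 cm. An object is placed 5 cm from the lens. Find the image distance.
1/di = 1/f − 1/do → di = -7.907 cm (virtual image)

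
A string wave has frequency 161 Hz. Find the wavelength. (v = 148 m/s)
λ = v/f = 0.9193 m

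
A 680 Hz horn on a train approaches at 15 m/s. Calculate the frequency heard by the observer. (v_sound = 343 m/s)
f_obs = f·v/(v − v_s) = 711.1 Hz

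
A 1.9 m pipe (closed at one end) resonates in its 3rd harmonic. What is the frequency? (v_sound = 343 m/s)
fₙ = nv/(4L) = 135.4 Hz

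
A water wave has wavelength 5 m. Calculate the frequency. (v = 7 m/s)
f = v/λ = 1.4 Hz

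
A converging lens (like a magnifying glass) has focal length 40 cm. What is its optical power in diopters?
P = 1/f = 2.5 D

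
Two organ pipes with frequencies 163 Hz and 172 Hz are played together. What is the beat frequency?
9 Hz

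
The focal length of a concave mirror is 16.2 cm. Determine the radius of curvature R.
R = 2|f| = 32.4 cm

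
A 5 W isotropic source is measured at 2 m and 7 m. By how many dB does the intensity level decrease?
Δβ = 20·log₁₀(r₂/r₁) = 10.88 dB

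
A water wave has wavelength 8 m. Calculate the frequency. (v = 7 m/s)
f = v/λ = 0.875 Hz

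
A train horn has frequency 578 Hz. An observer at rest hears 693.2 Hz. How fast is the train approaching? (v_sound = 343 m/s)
v_s = v·(1 − f/f_obs) = 57 m/s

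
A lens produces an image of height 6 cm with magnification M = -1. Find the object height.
ho = |hi|/|M| = 6 cm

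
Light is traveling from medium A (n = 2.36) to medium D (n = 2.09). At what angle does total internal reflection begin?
θc = arcsin(n₂/n₁) = 62.32°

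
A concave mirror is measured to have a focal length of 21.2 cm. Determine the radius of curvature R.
R = 2|f| = 42.4 cm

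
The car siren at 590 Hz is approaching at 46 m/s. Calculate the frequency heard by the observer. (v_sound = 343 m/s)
f_obs = f·v/(v − v_s) = 681.4 Hz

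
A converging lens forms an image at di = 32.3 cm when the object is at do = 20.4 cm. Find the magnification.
M = −di/do = -1.583 (inverted image)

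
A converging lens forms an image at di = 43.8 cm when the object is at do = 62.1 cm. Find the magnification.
M = −di/do = -0.7053 (inverted image)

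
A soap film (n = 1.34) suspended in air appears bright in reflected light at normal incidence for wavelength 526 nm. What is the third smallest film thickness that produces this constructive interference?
2nt = (m − ½)λ with m = 3 → t = (m − ½)λ/(2n) = 490.7 nm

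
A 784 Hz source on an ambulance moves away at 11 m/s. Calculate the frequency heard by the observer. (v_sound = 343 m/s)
f_obs = f·v/(v + v_s) = 759.6 Hz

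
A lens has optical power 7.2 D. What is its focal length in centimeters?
f = 1/P = 13.89 cm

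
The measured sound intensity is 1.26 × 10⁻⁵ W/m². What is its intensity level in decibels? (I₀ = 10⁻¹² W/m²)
β = 10·log₁₀(I/I₀) = 71 dB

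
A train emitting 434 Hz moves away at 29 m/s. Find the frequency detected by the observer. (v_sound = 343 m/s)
f_obs = f·v/(v + v_s) = 400.2 Hz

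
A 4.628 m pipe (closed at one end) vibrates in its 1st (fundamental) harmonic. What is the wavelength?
λₙ = 4L/n = 18.51 m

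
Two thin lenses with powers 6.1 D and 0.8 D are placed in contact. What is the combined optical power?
P_total = P₁ + P₂ = 6.9 D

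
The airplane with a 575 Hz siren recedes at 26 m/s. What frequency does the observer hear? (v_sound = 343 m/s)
f_obs = f·v/(v + v_s) = 534.5 Hz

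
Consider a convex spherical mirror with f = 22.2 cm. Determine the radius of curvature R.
R = 2|f| = 44.4 cm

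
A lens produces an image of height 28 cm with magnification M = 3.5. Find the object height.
ho = |hi|/|M| = 8 cm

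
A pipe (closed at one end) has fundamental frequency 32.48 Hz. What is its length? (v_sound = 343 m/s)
L = v/(4f₁) = 2.64 m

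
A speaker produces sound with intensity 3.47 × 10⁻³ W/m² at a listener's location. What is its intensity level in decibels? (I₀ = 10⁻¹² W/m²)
β = 10·log₁₀(I/I₀) = 95.4 dB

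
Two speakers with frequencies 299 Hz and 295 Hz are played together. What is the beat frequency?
4 Hz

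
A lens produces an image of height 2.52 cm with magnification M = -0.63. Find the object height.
ho = |hi|/|M| = 4 cm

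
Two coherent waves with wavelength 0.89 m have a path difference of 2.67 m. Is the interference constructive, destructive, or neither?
constructive — path difference = 3λ, a whole number of wavelengths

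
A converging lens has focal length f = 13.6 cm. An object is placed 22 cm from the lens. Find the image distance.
1/di = 1/f − 1/do → di = 35.62 cm (real image)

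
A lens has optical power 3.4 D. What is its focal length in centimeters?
f = 1/P = 29.41 cm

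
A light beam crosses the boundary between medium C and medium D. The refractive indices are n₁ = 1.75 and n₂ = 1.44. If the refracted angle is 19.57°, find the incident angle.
sin θ₁ = (n₂/n₁)·sin θ₂ → θ₁ = 16°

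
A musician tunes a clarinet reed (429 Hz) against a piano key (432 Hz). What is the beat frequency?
3 Hz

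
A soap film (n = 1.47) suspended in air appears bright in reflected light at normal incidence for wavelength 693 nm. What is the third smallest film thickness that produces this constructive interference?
2nt = (m − ½)λ with m = 3 → t = (m − ½)λ/(2n) = 589.3 nm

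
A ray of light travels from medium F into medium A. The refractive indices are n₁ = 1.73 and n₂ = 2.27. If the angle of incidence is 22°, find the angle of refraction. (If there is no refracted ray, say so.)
sin θ₂ = (n₁/n₂)·sin θ₁ = 0.2855 → θ₂ = 16.59°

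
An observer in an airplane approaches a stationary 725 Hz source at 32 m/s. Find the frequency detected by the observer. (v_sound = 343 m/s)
f_obs = f·(v + v_o)/v = 792.6 Hz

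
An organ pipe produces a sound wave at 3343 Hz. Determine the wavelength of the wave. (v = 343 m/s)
λ = v/f = 0.1026 m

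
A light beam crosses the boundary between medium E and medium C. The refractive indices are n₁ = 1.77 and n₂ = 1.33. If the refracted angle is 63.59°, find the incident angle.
sin θ₁ = (n₂/n₁)·sin θ₂ → θ₁ = 42.3°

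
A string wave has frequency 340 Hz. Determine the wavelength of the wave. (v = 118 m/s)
λ = v/f = 0.3471 m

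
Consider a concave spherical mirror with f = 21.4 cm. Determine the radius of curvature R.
R = 2|f| = 42.8 cm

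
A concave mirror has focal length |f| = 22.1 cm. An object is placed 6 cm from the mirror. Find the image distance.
f = +22.1 cm (concave); 1/di = 1/f − 1/do → di = -8.236 cm (virtual image, behind mirror)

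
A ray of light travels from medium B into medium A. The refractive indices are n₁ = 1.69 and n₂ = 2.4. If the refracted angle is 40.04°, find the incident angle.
sin θ₁ = (n₂/n₁)·sin θ₂ → θ₁ = 66.01°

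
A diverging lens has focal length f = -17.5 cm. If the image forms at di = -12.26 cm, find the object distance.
1/do = 1/f − 1/di → do = 40.94 cm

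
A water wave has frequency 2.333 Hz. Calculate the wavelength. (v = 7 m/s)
λ = v/f = 3 m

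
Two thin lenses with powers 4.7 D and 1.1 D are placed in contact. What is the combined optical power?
P_total = P₁ + P₂ = 5.8 D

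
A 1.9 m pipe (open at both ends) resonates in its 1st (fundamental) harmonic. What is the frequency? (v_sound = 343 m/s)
fₙ = nv/(2L) = 90.26 Hz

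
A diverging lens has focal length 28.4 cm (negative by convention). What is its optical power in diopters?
P = 1/f = -3.521 D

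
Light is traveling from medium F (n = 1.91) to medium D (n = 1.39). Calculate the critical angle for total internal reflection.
θc = arcsin(n₂/n₁) = 46.7°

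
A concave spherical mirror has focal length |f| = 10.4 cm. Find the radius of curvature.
R = 2|f| = 20.8 cm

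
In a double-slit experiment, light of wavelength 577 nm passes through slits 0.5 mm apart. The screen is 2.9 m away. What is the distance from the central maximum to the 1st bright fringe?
y = mλL/d = 3.347 mm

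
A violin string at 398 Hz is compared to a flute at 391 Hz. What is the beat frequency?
7 Hz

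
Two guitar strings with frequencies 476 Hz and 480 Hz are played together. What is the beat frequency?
4 Hz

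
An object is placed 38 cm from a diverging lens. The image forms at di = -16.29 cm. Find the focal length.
1/f = 1/do + 1/di → f = -28.51 cm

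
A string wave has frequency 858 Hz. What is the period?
T = 1/f = 0.001166 s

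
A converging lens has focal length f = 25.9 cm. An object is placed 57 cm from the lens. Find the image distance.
1/di = 1/f − 1/do → di = 47.47 cm (real image)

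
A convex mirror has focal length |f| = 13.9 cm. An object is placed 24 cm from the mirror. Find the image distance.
f = −13.9 cm (convex); 1/di = 1/f − 1/do → di = -8.802 cm (virtual image, behind mirror)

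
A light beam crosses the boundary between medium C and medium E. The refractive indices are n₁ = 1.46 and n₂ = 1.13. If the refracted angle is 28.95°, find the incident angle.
sin θ₁ = (n₂/n₁)·sin θ₂ → θ₁ = 22°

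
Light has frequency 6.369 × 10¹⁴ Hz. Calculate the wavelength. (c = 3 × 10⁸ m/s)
λ = c/f = 471 nm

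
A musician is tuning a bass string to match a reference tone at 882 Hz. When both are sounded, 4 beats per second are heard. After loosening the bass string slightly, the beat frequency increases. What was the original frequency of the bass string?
878 Hz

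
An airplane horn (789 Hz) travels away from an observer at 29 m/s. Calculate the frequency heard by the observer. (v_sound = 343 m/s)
f_obs = f·v/(v + v_s) = 727.5 Hz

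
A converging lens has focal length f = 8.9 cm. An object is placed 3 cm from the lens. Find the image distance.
1/di = 1/f − 1/do → di = -4.525 cm (virtual image)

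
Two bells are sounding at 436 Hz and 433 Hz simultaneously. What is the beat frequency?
3 Hz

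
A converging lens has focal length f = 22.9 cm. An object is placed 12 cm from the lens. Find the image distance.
1/di = 1/f − 1/do → di = -25.21 cm (virtual image)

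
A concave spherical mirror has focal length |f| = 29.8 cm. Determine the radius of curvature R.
R = 2|f| = 59.6 cm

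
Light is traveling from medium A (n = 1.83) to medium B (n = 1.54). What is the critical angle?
θc = arcsin(n₂/n₁) = 57.3°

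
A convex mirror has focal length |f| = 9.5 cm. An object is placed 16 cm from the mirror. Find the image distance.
f = −9.5 cm (convex); 1/di = 1/f − 1/do → di = -5.961 cm (virtual image, behind mirror)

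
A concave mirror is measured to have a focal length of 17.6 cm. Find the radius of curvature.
R = 2|f| = 35.2 cm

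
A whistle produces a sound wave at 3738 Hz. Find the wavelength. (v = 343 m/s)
λ = v/f = 0.09176 m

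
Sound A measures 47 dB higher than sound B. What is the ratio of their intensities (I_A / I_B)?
I_A/I_B = 10^(Δβ/10) = 50120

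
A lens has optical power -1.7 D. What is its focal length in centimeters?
f = 1/P = -58.82 cm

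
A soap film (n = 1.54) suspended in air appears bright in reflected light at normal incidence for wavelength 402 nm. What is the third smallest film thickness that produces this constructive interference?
2nt = (m − ½)λ with m = 3 → t = (m − ½)λ/(2n) = 326.3 nm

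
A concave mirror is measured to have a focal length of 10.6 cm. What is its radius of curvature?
R = 2|f| = 21.2 cm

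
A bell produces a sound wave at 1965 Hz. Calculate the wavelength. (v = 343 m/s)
λ = v/f = 0.1746 m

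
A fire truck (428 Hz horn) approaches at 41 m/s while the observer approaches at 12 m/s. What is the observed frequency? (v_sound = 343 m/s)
f_obs = f·(v + v_o)/(v − v_s) = 503.1 Hz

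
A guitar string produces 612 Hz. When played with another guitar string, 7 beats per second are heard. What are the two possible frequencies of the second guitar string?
f₂ = 612 ± 7 Hz → 619 Hz or 605 Hz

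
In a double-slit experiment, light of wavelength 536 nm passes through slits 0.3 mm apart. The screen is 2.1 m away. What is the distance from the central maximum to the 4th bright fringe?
y = mλL/d = 15.01 mm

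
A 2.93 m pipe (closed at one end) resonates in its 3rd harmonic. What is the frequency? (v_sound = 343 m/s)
fₙ = nv/(4L) = 87.8 Hz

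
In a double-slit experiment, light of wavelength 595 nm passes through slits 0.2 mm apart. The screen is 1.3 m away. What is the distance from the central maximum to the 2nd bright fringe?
y = mλL/d = 7.735 mm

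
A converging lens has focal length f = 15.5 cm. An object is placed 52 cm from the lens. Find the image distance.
1/di = 1/f − 1/do → di = 22.08 cm (real image)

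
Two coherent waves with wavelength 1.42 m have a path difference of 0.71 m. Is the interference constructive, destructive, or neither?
destructive — path difference = 0.5λ, an odd multiple of λ/2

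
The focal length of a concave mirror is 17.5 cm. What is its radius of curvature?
R = 2|f| = 35 cm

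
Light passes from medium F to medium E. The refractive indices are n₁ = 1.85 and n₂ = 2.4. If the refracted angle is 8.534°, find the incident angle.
sin θ₁ = (n₂/n₁)·sin θ₂ → θ₁ = 11.1°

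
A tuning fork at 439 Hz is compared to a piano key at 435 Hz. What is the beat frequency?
4 Hz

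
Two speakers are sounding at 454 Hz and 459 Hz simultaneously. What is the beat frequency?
5 Hz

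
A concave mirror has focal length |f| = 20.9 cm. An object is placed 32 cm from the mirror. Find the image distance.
f = +20.9 cm (concave); 1/di = 1/f − 1/do → di = 60.25 cm (real image, in front of mirror)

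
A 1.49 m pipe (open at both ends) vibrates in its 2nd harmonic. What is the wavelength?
λₙ = 2L/n = 1.49 m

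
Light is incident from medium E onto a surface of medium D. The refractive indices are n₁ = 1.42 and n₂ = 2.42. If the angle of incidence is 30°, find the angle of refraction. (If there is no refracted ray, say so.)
sin θ₂ = (n₁/n₂)·sin θ₁ = 0.2934 → θ₂ = 17.06°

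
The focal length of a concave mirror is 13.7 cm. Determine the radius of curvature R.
R = 2|f| = 27.4 cm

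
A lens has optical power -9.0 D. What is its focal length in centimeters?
f = 1/P = -11.11 cm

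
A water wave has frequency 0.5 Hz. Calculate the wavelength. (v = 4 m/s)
λ = v/f = 8 m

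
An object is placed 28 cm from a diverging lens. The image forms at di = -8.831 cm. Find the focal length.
1/f = 1/do + 1/di → f = -12.9 cm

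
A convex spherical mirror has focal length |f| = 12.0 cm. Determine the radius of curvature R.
R = 2|f| = 24 cm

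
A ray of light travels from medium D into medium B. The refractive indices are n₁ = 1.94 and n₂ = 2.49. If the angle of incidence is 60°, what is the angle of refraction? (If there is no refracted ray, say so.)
sin θ₂ = (n₁/n₂)·sin θ₁ = 0.6747 → θ₂ = 42.43°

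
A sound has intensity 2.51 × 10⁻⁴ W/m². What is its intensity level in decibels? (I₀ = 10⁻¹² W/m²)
β = 10·log₁₀(I/I₀) = 84 dB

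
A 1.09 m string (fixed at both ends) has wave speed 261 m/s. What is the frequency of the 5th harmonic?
fₙ = nv/(2L) = 598.6 Hz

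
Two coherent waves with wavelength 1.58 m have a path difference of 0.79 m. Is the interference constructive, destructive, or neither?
destructive — path difference = 0.5λ, an odd multiple of λ/2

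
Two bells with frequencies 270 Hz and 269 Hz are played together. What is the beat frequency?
1 Hz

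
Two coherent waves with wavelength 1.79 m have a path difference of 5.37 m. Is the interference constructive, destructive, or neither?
constructive — path difference = 3λ, a whole number of wavelengths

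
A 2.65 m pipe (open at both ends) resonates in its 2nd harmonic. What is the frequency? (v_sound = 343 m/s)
fₙ = nv/(2L) = 129.4 Hz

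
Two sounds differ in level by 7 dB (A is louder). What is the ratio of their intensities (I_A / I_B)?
I_A/I_B = 10^(Δβ/10) = 5.012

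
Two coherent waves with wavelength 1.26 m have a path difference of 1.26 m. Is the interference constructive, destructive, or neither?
constructive — path difference = 1λ, a whole number of wavelengths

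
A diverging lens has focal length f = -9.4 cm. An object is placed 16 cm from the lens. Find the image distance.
1/di = 1/f − 1/do → di = -5.921 cm (virtual image)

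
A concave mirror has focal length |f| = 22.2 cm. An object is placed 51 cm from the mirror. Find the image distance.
f = +22.2 cm (concave); 1/di = 1/f − 1/do → di = 39.31 cm (real image, in front of mirror)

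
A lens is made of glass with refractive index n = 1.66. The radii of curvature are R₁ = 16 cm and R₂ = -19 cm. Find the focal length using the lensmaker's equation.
1/f = (n − 1)(1/R₁ − 1/R₂) → f = 13.16 cm (converging lens)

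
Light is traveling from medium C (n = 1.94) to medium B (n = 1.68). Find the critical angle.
θc = arcsin(n₂/n₁) = 59.99°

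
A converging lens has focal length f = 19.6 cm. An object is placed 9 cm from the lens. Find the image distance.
1/di = 1/f − 1/do → di = -16.64 cm (virtual image)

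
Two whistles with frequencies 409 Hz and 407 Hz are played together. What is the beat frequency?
2 Hz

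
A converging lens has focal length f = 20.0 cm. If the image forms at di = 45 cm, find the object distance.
1/do = 1/f − 1/di → do = 36 cm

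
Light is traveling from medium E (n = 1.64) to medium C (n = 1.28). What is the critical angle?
θc = arcsin(n₂/n₁) = 51.31°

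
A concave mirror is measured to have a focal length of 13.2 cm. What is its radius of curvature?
R = 2|f| = 26.4 cm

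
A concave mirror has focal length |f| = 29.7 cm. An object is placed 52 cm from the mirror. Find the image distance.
f = +29.7 cm (concave); 1/di = 1/f − 1/do → di = 69.26 cm (real image, in front of mirror)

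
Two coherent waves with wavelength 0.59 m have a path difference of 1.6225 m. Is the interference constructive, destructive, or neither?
neither (partial) — path difference = 2.75λ, neither a whole number of wavelengths nor an odd multiple of λ/2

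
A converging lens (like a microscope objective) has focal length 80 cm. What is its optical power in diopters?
P = 1/f = 1.25 D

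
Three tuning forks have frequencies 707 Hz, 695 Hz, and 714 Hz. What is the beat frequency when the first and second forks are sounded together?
12 Hz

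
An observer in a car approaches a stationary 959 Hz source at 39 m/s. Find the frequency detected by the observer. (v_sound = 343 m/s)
f_obs = f·(v + v_o)/v = 1068 Hz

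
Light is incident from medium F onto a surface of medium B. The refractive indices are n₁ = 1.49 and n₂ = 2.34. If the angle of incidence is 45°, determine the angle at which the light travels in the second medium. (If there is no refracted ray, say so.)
sin θ₂ = (n₁/n₂)·sin θ₁ = 0.4503 → θ₂ = 26.76°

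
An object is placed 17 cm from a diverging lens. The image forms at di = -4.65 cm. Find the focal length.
1/f = 1/do + 1/di → f = -6.401 cm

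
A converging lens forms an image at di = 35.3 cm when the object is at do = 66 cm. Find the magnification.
M = −di/do = -0.5348 (inverted image)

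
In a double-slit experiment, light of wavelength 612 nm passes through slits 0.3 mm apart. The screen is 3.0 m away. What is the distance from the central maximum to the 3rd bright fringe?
y = mλL/d = 18.36 mm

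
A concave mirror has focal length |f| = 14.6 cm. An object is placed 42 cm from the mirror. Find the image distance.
f = +14.6 cm (concave); 1/di = 1/f − 1/do → di = 22.38 cm (real image, in front of mirror)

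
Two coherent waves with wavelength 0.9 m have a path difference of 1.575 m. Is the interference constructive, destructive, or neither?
neither (partial) — path difference = 1.75λ, neither a whole number of wavelengths nor an odd multiple of λ/2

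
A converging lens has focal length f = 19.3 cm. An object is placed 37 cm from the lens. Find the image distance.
1/di = 1/f − 1/do → di = 40.34 cm (real image)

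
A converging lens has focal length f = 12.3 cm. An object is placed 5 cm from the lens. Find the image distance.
1/di = 1/f − 1/do → di = -8.425 cm (virtual image)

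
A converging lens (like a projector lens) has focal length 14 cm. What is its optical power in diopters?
P = 1/f = 7.143 D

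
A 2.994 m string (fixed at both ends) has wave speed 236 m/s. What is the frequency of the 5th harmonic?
fₙ = nv/(2L) = 197.1 Hz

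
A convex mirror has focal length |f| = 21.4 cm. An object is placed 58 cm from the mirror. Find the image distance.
f = −21.4 cm (convex); 1/di = 1/f − 1/do → di = -15.63 cm (virtual image, behind mirror)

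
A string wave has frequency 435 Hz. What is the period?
T = 1/f = 0.002299 s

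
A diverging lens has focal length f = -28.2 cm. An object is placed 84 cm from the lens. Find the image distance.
1/di = 1/f − 1/do → di = -21.11 cm (virtual image)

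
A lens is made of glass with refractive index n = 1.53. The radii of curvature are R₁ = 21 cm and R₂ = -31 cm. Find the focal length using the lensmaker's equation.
1/f = (n − 1)(1/R₁ − 1/R₂) → f = 23.62 cm (converging lens)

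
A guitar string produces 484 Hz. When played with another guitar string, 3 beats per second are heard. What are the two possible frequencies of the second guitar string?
f₂ = 484 ± 3 Hz → 487 Hz or 481 Hz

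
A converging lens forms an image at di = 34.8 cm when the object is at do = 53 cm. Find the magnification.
M = −di/do = -0.6566 (inverted image)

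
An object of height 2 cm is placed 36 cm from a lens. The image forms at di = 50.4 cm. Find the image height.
hi = (-di/do) × ho = -2.8 cm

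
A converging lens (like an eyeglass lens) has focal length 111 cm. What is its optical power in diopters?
P = 1/f = 0.9009 D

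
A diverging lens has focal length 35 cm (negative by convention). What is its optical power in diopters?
P = 1/f = -2.857 D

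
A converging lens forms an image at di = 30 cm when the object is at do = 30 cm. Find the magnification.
M = −di/do = -1 (inverted image)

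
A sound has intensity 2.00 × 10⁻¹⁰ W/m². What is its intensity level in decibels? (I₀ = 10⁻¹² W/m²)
β = 10·log₁₀(I/I₀) = 23.01 dB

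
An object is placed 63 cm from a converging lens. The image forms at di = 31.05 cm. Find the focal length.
1/f = 1/do + 1/di → f = 20.8 cm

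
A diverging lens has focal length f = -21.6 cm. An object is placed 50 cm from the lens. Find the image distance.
1/di = 1/f − 1/do → di = -15.08 cm (virtual image)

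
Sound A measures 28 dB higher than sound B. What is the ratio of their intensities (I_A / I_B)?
I_A/I_B = 10^(Δβ/10) = 631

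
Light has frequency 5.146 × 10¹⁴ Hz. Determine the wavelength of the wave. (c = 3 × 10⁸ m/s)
λ = c/f = 583 nm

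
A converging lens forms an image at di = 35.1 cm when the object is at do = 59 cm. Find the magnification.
M = −di/do = -0.5949 (inverted image)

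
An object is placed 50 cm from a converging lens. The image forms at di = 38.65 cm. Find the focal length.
1/f = 1/do + 1/di → f = 21.8 cm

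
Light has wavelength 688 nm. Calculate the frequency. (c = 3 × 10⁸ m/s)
f = c/λ = 4.360 × 10¹⁴ Hz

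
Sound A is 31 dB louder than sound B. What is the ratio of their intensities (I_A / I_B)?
I_A/I_B = 10^(Δβ/10) = 1259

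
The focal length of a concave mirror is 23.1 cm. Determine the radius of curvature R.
R = 2|f| = 46.2 cm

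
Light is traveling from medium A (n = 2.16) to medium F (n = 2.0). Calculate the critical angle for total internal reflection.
θc = arcsin(n₂/n₁) = 67.81°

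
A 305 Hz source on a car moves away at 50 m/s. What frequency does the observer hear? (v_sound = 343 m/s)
f_obs = f·v/(v + v_s) = 266.2 Hz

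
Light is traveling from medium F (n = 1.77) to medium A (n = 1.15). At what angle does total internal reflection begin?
θc = arcsin(n₂/n₁) = 40.52°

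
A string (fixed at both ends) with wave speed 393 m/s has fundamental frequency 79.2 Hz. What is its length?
L = v/(2f₁) = 2.481 m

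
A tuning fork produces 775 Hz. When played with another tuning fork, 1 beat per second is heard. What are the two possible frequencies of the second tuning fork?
f₂ = 775 ± 1 Hz → 776 Hz or 774 Hz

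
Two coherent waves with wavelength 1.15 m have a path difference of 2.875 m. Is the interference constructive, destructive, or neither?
destructive — path difference = 2.5λ, an odd multiple of λ/2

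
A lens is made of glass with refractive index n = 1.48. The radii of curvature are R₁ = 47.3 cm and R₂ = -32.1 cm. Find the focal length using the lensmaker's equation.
1/f = (n − 1)(1/R₁ − 1/R₂) → f = 39.84 cm (converging lens)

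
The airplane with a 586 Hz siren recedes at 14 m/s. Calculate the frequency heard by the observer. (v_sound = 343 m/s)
f_obs = f·v/(v + v_s) = 563 Hz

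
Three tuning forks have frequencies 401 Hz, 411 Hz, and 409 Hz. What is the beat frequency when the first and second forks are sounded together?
10 Hz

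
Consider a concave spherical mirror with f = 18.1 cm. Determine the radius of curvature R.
R = 2|f| = 36.2 cm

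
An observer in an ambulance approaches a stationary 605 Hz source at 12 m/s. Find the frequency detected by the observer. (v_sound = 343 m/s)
f_obs = f·(v + v_o)/v = 626.2 Hz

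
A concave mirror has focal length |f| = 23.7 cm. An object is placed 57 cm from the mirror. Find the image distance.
f = +23.7 cm (concave); 1/di = 1/f − 1/do → di = 40.57 cm (real image, in front of mirror)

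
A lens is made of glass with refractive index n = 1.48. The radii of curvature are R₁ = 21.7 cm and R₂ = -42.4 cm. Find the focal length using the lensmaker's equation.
1/f = (n − 1)(1/R₁ − 1/R₂) → f = 29.9 cm (converging lens)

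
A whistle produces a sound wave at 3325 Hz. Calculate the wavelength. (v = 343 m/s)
λ = v/f = 0.1032 m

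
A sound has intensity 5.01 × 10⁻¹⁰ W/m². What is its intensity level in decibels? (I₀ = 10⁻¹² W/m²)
β = 10·log₁₀(I/I₀) = 27 dB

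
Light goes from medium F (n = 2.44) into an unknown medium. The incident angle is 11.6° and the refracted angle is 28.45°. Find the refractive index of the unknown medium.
n₂ = n₁·sin θ₁ / sin θ₂ = 1.03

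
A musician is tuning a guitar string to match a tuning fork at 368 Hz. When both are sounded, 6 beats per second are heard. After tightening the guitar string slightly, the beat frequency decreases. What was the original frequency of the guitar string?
362 Hz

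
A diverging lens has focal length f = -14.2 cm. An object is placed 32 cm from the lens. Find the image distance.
1/di = 1/f − 1/do → di = -9.835 cm (virtual image)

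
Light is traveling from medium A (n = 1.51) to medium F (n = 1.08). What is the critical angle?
θc = arcsin(n₂/n₁) = 45.66°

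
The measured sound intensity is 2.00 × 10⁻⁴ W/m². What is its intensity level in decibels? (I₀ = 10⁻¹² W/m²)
β = 10·log₁₀(I/I₀) = 83.01 dB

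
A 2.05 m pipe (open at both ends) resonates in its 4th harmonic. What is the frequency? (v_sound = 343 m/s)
fₙ = nv/(2L) = 334.6 Hz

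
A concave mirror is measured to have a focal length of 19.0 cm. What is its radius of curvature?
R = 2|f| = 38 cm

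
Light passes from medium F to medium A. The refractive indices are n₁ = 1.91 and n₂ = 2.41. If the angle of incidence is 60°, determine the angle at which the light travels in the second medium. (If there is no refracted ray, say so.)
sin θ₂ = (n₁/n₂)·sin θ₁ = 0.6864 → θ₂ = 43.34°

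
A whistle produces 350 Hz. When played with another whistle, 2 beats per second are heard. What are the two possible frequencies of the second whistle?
f₂ = 350 ± 2 Hz → 352 Hz or 348 Hz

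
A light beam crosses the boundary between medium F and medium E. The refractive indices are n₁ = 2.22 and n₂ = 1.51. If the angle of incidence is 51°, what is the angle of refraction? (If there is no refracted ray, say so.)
sin θ₂ = (n₁/n₂)·sin θ₁ = 1.143 > 1, so there is no refracted ray — the light undergoes total internal reflection.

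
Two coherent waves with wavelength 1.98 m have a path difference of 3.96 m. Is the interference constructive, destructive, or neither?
constructive — path difference = 2λ, a whole number of wavelengths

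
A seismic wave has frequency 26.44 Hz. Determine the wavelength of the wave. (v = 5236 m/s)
λ = v/f = 198 m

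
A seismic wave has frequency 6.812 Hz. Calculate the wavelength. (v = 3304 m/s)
λ = v/f = 485 m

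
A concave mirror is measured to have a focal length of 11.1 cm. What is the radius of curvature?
R = 2|f| = 22.2 cm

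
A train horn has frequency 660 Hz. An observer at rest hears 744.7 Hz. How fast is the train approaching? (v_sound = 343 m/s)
v_s = v·(1 − f/f_obs) = 39.01 m/s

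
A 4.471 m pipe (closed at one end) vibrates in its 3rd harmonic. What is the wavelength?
λₙ = 4L/n = 5.961 m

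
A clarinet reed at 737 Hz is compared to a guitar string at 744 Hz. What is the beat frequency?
7 Hz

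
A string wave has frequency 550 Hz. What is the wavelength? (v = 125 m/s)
λ = v/f = 0.2273 m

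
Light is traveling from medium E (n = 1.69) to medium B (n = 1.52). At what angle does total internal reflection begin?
θc = arcsin(n₂/n₁) = 64.08°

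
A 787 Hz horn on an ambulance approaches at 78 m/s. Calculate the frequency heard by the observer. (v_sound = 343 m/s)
f_obs = f·v/(v − v_s) = 1019 Hz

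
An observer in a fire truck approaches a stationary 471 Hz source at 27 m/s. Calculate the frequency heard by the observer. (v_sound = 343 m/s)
f_obs = f·(v + v_o)/v = 508.1 Hz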